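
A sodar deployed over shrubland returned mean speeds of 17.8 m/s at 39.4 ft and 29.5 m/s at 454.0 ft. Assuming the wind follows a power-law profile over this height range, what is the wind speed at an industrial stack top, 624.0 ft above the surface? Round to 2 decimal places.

31.50 m/s

First find α: α = ln(V₂/V₁)/ln(z₂/z₁) = ln(29.5/17.8)/ln(454.0/39.4) = 0.50519/2.44433 = 0.2067
Extrapolate from 454.0 ft to 624.0 ft: V₃ = 29.5 × (624.0/454.0)^0.2067 = 29.5 × 1.0679 = 31.5043 m/s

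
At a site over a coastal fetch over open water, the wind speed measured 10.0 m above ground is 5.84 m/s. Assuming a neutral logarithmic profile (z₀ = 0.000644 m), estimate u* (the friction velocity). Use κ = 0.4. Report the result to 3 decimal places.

u* ≈ 0.242 m/s

Log law: V(z) = (u*/κ) · ln(z/z₀) ⇒ u* = κ · V / ln(z/z₀)
u* = 0.4 × 5.84 / ln(10.0/0.000644) = 0.4 × 5.84 / 9.6504
   = 2.3360 / 9.6504 = 0.2421 m/s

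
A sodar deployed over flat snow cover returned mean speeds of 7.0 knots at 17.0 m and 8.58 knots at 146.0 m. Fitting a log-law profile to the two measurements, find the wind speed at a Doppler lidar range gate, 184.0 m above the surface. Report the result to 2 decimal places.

Log law: V ∝ ln(z/z₀). From the pair, with r = V₁/V₂ = 0.81585,
ln z₀ = (ln z₁ − r·ln z₂)/(1 − r) = (2.8332 − 0.81585×4.9836)/0.18415 = -6.6938 → z₀ = 0.001239 m
V₃ = V₁ · ln(z₃/z₀)/ln(z₁/z₀) = 7.0 × 11.9088/9.5271 = 8.7500 knots

8.75 knots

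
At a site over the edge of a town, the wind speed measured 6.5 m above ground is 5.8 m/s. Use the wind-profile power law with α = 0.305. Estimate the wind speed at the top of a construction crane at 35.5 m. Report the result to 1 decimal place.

9.7 m/s

Power-law profile: V₂ = V₁ · (z₂/z₁)^α
V₂ = 5.8 × (35.5/6.5)^0.305 = 5.8 × (5.4615)^0.305
    = 5.8 × 1.6783 = 9.7344 m/s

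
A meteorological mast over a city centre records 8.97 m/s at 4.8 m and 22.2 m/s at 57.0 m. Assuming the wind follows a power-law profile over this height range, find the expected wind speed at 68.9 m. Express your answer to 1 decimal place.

First find α: α = ln(V₂/V₁)/ln(z₂/z₁) = ln(22.2/8.97)/ln(57.0/4.8) = 0.90621/2.47444 = 0.3662
Extrapolate from 57.0 m to 68.9 m: V₃ = 22.2 × (68.9/57.0)^0.3662 = 22.2 × 1.0719 = 23.7963 m/s

23.8 m/s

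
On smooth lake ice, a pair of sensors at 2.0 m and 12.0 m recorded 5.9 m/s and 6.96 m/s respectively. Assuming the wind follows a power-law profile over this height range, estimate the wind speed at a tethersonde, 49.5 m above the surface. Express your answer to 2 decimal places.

First find α: α = ln(V₂/V₁)/ln(z₂/z₁) = ln(6.96/5.9)/ln(12.0/2.0) = 0.16523/1.79176 = 0.0922
Extrapolate from 12.0 m to 49.5 m: V₃ = 6.96 × (49.5/12.0)^0.0922 = 6.96 × 1.1396 = 7.9316 m/s

7.93 m/s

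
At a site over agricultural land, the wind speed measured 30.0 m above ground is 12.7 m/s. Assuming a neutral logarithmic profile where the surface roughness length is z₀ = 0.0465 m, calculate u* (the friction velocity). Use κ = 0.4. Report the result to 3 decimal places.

Log law: V(z) = (u*/κ) · ln(z/z₀) ⇒ u* = κ · V / ln(z/z₀)
u* = 0.4 × 12.7 / ln(30.0/0.0465) = 0.4 × 12.7 / 6.4695
   = 5.0800 / 6.4695 = 0.7852 m/s

u* ≈ 0.785 m/s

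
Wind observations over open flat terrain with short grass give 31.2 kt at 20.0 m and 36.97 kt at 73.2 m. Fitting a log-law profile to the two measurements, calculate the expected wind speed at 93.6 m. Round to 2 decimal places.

38.06 kt

Log law: V ∝ ln(z/z₀). From the pair, with r = V₁/V₂ = 0.84393,
ln z₀ = (ln z₁ − r·ln z₂)/(1 − r) = (2.9957 − 0.84393×4.2932)/0.15607 = -4.0200 → z₀ = 0.01795 m
V₃ = V₁ · ln(z₃/z₀)/ln(z₁/z₀) = 31.2 × 8.5590/7.0157 = 38.0633 kt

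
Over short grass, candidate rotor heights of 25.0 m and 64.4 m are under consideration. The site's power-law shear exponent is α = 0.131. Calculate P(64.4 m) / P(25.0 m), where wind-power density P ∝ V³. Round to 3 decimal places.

Speed ratio: V_B/V_A = (z_B/z_A)^α = (64.4/25.0)^0.131 = (2.5760)^0.131 = 1.13197
Power-density ratio: P_B/P_A = (V_B/V_A)³ = (1.13197)³ = 1.45045

1.450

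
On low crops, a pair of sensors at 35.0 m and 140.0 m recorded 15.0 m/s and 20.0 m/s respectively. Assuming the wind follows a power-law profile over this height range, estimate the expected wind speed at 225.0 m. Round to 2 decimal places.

First find α: α = ln(V₂/V₁)/ln(z₂/z₁) = ln(20.0/15.0)/ln(140.0/35.0) = 0.28768/1.38629 = 0.2075
Extrapolate from 140.0 m to 225.0 m: V₃ = 20.0 × (225.0/140.0)^0.2075 = 20.0 × 1.1035 = 22.0694 m/s

22.07 m/s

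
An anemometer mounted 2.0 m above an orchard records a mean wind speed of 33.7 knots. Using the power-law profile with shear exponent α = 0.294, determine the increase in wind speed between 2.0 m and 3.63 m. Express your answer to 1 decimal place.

Power law: V₂ = V₁ · (z₂/z₁)^α = 33.7 × (1.8150)^0.294 = 40.1550 knots
ΔV = 40.1550 − 33.7 = 6.4550 knots

6.5 knots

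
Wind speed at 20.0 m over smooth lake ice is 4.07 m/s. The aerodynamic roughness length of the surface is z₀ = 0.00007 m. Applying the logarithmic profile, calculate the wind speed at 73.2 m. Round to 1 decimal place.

Log law: V(z) ∝ ln(z/z₀), so V₂/V₁ = ln(z₂/z₀) / ln(z₁/z₀).
ln(73.2/0.00007) = 13.8602, ln(20.0/0.00007) = 12.5627
V₂ = 4.07 × 13.8602/12.5627 = 4.07 × 1.1033 = 4.4903 m/s

4.5 m/s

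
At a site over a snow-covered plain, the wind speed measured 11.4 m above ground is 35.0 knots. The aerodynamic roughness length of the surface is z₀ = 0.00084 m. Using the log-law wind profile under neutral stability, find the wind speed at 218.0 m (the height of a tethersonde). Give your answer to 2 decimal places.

Log law: V(z) ∝ ln(z/z₀), so V₂/V₁ = ln(z₂/z₀) / ln(z₁/z₀).
ln(218.0/0.00084) = 12.4666, ln(11.4/0.00084) = 9.5157
V₂ = 35.0 × 12.4666/9.5157 = 35.0 × 1.3101 = 45.8537 knots

45.85 knots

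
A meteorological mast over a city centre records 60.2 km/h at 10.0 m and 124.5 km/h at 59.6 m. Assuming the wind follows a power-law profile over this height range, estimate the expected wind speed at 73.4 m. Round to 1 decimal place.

First find α: α = ln(V₂/V₁)/ln(z₂/z₁) = ln(124.5/60.2)/ln(59.6/10.0) = 0.72663/1.78507 = 0.4071
Extrapolate from 59.6 m to 73.4 m: V₃ = 124.5 × (73.4/59.6)^0.4071 = 124.5 × 1.0885 = 135.5152 km/h

135.5 km/h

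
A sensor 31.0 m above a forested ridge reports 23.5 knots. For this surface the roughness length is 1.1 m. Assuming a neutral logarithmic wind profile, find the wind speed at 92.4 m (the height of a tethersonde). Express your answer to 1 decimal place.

Log law: V(z) ∝ ln(z/z₀), so V₂/V₁ = ln(z₂/z₀) / ln(z₁/z₀).
ln(92.4/1.1) = 4.4308, ln(31.0/1.1) = 3.3387
V₂ = 23.5 × 4.4308/3.3387 = 23.5 × 1.3271 = 31.1873 knots

31.2 knots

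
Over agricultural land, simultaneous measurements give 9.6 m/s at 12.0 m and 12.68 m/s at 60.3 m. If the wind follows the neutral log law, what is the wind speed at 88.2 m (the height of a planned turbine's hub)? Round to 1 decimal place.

13.4 m/s

Log law: V ∝ ln(z/z₀). From the pair, with r = V₁/V₂ = 0.75710,
ln z₀ = (ln z₁ − r·ln z₂)/(1 − r) = (2.4849 − 0.75710×4.0993)/0.24290 = -2.5471 → z₀ = 0.07831 m
V₃ = V₁ · ln(z₃/z₀)/ln(z₁/z₀) = 9.6 × 7.0267/5.0320 = 13.4055 m/s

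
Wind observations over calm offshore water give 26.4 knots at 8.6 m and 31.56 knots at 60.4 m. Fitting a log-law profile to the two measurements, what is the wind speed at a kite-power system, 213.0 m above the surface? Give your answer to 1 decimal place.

Log law: V ∝ ln(z/z₀). From the pair, with r = V₁/V₂ = 0.83650,
ln z₀ = (ln z₁ − r·ln z₂)/(1 − r) = (2.1518 − 0.83650×4.1010)/0.16350 = -7.8210 → z₀ = 0.0004012 m
V₃ = V₁ · ln(z₃/z₀)/ln(z₁/z₀) = 26.4 × 13.1823/9.9728 = 34.8963 knots

34.9 knots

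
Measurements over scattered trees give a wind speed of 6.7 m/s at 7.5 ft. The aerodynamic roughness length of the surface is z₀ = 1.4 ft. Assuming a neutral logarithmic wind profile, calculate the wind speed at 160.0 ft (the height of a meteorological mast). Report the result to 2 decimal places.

Log law: V(z) ∝ ln(z/z₀), so V₂/V₁ = ln(z₂/z₀) / ln(z₁/z₀).
ln(160.0/1.4) = 4.7387, ln(7.5/1.4) = 1.6784
V₂ = 6.7 × 4.7387/1.6784 = 6.7 × 2.8233 = 18.9161 m/s

18.92 m/s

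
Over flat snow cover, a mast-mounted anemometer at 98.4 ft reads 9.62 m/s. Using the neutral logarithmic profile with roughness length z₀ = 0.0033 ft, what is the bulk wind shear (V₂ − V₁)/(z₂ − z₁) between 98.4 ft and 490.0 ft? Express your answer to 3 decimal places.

Log law: V₂ = V₁ · ln(z₂/z₀)/ln(z₁/z₀) = 9.62 × 11.9082/10.3029 = 11.1190 m/s
ΔV/Δz = (11.1190 − 9.62)/(490.0 − 98.4) = 1.4990/391.6000 = 0.00383 m/s/ft

0.004 m/s/ft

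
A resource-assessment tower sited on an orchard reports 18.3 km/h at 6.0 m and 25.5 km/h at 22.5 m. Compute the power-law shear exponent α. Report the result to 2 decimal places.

α ≈ 0.25

Power law: V₂/V₁ = (z₂/z₁)^α ⇒ α = ln(V₂/V₁) / ln(z₂/z₁)
α = ln(25.5/18.3) / ln(22.5/6.0) = ln(1.3934) / ln(3.7500)
  = 0.33178 / 1.32176 = 0.25101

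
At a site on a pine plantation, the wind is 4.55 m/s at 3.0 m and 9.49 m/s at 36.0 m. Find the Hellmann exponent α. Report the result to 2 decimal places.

Power law: V₂/V₁ = (z₂/z₁)^α ⇒ α = ln(V₂/V₁) / ln(z₂/z₁)
α = ln(9.49/4.55) / ln(36.0/3.0) = ln(2.0857) / ln(12.0000)
  = 0.73511 / 2.48491 = 0.29583

α ≈ 0.30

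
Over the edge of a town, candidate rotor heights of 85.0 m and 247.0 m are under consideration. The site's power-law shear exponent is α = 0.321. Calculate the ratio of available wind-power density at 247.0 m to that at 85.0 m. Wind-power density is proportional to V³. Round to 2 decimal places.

Speed ratio: V_B/V_A = (z_B/z_A)^α = (247.0/85.0)^0.321 = (2.9059)^0.321 = 1.40836
Power-density ratio: P_B/P_A = (V_B/V_A)³ = (1.40836)³ = 2.79342

2.79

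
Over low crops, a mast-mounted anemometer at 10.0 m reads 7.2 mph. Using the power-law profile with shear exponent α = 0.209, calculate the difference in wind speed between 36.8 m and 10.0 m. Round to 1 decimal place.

2.3 mph

Power law: V₂ = V₁ · (z₂/z₁)^α = 7.2 × (3.6800)^0.209 = 9.4535 mph
ΔV = 9.4535 − 7.2 = 2.2535 mph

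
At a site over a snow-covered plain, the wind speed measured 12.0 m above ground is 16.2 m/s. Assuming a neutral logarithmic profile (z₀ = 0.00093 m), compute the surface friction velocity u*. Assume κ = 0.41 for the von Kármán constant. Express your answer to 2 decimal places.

u* ≈ 0.70 m/s

Log law: V(z) = (u*/κ) · ln(z/z₀) ⇒ u* = κ · V / ln(z/z₀)
u* = 0.41 × 16.2 / ln(12.0/0.00093) = 0.41 × 16.2 / 9.4652
   = 6.6420 / 9.4652 = 0.7017 m/s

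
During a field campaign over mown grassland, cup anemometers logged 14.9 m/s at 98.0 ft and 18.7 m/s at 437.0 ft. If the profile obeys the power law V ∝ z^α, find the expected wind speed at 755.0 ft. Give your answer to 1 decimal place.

First find α: α = ln(V₂/V₁)/ln(z₂/z₁) = ln(18.7/14.9)/ln(437.0/98.0) = 0.22716/1.49497 = 0.1520
Extrapolate from 437.0 ft to 755.0 ft: V₃ = 18.7 × (755.0/437.0)^0.1520 = 18.7 × 1.0866 = 20.3201 m/s

20.3 m/s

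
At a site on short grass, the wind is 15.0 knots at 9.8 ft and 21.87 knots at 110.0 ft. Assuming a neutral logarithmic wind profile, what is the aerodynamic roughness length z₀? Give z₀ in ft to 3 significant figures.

Log law: V(z) ∝ ln(z/z₀). With r = V₁/V₂ = 15.0/21.87 = 0.68587,
r · ln(z₂/z₀) = ln(z₁/z₀) ⇒ ln z₀ = (ln z₁ − r·ln z₂)/(1 − r)
ln z₀ = (2.28238 − 0.68587×4.70048) / 0.31413 = -2.9973
z₀ = exp(-2.9973) = 0.04992 ft

z₀ ≈ 0.0499 ft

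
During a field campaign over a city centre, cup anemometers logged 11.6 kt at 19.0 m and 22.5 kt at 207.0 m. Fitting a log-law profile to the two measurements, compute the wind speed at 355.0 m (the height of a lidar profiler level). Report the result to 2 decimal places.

Log law: V ∝ ln(z/z₀). From the pair, with r = V₁/V₂ = 0.51556,
ln z₀ = (ln z₁ − r·ln z₂)/(1 − r) = (2.9444 − 0.51556×5.3327)/0.48444 = 0.4028 → z₀ = 1.496 m
V₃ = V₁ · ln(z₃/z₀)/ln(z₁/z₀) = 11.6 × 5.4693/2.5417 = 24.9618 kt

24.96 kt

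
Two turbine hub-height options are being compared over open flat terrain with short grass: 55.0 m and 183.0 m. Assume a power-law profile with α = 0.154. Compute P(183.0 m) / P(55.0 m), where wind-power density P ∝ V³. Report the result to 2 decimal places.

1.74

Speed ratio: V_B/V_A = (z_B/z_A)^α = (183.0/55.0)^0.154 = (3.3273)^0.154 = 1.20338
Power-density ratio: P_B/P_A = (V_B/V_A)³ = (1.20338)³ = 1.74263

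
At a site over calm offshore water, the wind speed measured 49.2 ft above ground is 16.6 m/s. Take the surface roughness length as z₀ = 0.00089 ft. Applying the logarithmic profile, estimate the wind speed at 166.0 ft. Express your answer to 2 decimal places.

Log law: V(z) ∝ ln(z/z₀), so V₂/V₁ = ln(z₂/z₀) / ln(z₁/z₀).
ln(166.0/0.00089) = 12.1363, ln(49.2/0.00089) = 10.9202
V₂ = 16.6 × 12.1363/10.9202 = 16.6 × 1.1114 = 18.4486 m/s

18.45 m/s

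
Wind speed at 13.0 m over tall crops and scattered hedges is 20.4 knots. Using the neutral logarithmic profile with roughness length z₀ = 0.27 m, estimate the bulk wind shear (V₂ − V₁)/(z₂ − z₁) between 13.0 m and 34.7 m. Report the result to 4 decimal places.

0.2382 knots/m

Log law: V₂ = V₁ · ln(z₂/z₀)/ln(z₁/z₀) = 20.4 × 4.8561/3.8743 = 25.5696 knots
ΔV/Δz = (25.5696 − 20.4)/(34.7 − 13.0) = 5.1696/21.7000 = 0.23823 knots/m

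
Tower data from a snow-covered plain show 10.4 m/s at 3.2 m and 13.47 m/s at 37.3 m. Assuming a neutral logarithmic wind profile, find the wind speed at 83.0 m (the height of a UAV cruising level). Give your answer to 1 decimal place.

Log law: V ∝ ln(z/z₀). From the pair, with r = V₁/V₂ = 0.77209,
ln z₀ = (ln z₁ − r·ln z₂)/(1 − r) = (1.1632 − 0.77209×3.6190)/0.22791 = -7.1563 → z₀ = 0.0007799 m
V₃ = V₁ · ln(z₃/z₀)/ln(z₁/z₀) = 10.4 × 11.5752/8.3195 = 14.4699 m/s

14.5 m/s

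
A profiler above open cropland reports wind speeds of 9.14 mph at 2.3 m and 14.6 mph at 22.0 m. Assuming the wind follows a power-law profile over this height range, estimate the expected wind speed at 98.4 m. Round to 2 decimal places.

19.92 mph

First find α: α = ln(V₂/V₁)/ln(z₂/z₁) = ln(14.6/9.14)/ln(22.0/2.3) = 0.46836/2.25813 = 0.2074
Extrapolate from 22.0 m to 98.4 m: V₃ = 14.6 × (98.4/22.0)^0.2074 = 14.6 × 1.3644 = 19.9200 mph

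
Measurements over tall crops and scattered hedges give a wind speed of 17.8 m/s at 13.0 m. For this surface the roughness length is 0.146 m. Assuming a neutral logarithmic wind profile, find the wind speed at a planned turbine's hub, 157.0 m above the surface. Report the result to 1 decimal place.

Log law: V(z) ∝ ln(z/z₀), so V₂/V₁ = ln(z₂/z₀) / ln(z₁/z₀).
ln(157.0/0.146) = 6.9804, ln(13.0/0.146) = 4.4891
V₂ = 17.8 × 6.9804/4.4891 = 17.8 × 1.5550 = 27.6784 m/s

27.7 m/s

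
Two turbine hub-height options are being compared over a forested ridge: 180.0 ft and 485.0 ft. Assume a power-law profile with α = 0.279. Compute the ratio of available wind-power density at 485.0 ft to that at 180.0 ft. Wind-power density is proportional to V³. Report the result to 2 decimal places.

2.29

Speed ratio: V_B/V_A = (z_B/z_A)^α = (485.0/180.0)^0.279 = (2.6944)^0.279 = 1.31856
Power-density ratio: P_B/P_A = (V_B/V_A)³ = (1.31856)³ = 2.29247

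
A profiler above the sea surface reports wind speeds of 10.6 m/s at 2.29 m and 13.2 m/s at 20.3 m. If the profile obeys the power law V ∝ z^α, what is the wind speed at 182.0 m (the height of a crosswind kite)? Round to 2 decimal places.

First find α: α = ln(V₂/V₁)/ln(z₂/z₁) = ln(13.2/10.6)/ln(20.3/2.29) = 0.21936/2.18207 = 0.1005
Extrapolate from 20.3 m to 182.0 m: V₃ = 13.2 × (182.0/20.3)^0.1005 = 13.2 × 1.2467 = 16.4564 m/s

16.46 m/s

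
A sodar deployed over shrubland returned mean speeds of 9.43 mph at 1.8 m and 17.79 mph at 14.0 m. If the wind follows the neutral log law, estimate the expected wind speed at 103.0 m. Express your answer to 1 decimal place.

25.9 mph

Log law: V ∝ ln(z/z₀). From the pair, with r = V₁/V₂ = 0.53007,
ln z₀ = (ln z₁ − r·ln z₂)/(1 − r) = (0.5878 − 0.53007×2.6391)/0.46993 = -1.7260 → z₀ = 0.1780 m
V₃ = V₁ · ln(z₃/z₀)/ln(z₁/z₀) = 9.43 × 6.3608/2.3138 = 25.9234 mph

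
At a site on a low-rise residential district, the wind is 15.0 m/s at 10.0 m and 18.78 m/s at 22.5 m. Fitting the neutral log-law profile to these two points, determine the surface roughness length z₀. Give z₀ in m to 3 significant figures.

Log law: V(z) ∝ ln(z/z₀). With r = V₁/V₂ = 15.0/18.78 = 0.79872,
r · ln(z₂/z₀) = ln(z₁/z₀) ⇒ ln z₀ = (ln z₁ − r·ln z₂)/(1 − r)
ln z₀ = (2.30259 − 0.79872×3.11352) / 0.20128 = -0.9154
z₀ = exp(-0.9154) = 0.4004 m

z₀ ≈ 0.400 m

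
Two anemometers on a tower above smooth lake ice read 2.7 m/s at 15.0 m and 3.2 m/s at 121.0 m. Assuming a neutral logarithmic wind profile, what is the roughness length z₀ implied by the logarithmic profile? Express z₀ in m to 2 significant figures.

z₀ ≈ 0.00019 m

Log law: V(z) ∝ ln(z/z₀). With r = V₁/V₂ = 2.7/3.2 = 0.84375,
r · ln(z₂/z₀) = ln(z₁/z₀) ⇒ ln z₀ = (ln z₁ − r·ln z₂)/(1 − r)
ln z₀ = (2.70805 − 0.84375×4.79579) / 0.15625 = -8.5657
z₀ = exp(-8.5657) = 0.0001905 m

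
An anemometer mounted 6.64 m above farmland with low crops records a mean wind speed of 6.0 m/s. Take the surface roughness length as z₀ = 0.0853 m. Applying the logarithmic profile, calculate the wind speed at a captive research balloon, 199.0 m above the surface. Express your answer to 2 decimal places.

10.68 m/s

Log law: V(z) ∝ ln(z/z₀), so V₂/V₁ = ln(z₂/z₀) / ln(z₁/z₀).
ln(199.0/0.0853) = 7.7549, ln(6.64/0.0853) = 4.3547
V₂ = 6.0 × 7.7549/4.3547 = 6.0 × 1.7808 = 10.6849 m/s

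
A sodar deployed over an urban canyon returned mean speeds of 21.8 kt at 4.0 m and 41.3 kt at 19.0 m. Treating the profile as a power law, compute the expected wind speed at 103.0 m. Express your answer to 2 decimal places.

First find α: α = ln(V₂/V₁)/ln(z₂/z₁) = ln(41.3/21.8)/ln(19.0/4.0) = 0.63895/1.55814 = 0.4101
Extrapolate from 19.0 m to 103.0 m: V₃ = 41.3 × (103.0/19.0)^0.4101 = 41.3 × 2.0000 = 82.5996 kt

82.60 kt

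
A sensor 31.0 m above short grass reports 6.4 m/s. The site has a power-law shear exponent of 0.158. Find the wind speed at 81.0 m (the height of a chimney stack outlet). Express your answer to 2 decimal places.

Power-law profile: V₂ = V₁ · (z₂/z₁)^α
V₂ = 6.4 × (81.0/31.0)^0.158 = 6.4 × (2.6129)^0.158
    = 6.4 × 1.1639 = 7.4488 m/s

7.45 m/s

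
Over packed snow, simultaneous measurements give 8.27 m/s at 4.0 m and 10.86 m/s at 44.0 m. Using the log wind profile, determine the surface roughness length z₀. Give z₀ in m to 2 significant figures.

z₀ ≈ 0.0019 m

Log law: V(z) ∝ ln(z/z₀). With r = V₁/V₂ = 8.27/10.86 = 0.76151,
r · ln(z₂/z₀) = ln(z₁/z₀) ⇒ ln z₀ = (ln z₁ − r·ln z₂)/(1 − r)
ln z₀ = (1.38629 − 0.76151×3.78419) / 0.23849 = -6.2703
z₀ = exp(-6.2703) = 0.001892 m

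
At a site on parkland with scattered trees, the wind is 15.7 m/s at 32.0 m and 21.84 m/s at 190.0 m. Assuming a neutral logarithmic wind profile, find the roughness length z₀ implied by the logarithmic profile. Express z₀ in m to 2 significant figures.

z₀ ≈ 0.34 m

Log law: V(z) ∝ ln(z/z₀). With r = V₁/V₂ = 15.7/21.84 = 0.71886,
r · ln(z₂/z₀) = ln(z₁/z₀) ⇒ ln z₀ = (ln z₁ − r·ln z₂)/(1 − r)
ln z₀ = (3.46574 − 0.71886×5.24702) / 0.28114 = -1.0890
z₀ = exp(-1.0890) = 0.3365 m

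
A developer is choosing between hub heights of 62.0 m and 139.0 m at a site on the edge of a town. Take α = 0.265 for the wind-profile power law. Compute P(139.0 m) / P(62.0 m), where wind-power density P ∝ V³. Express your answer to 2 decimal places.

Speed ratio: V_B/V_A = (z_B/z_A)^α = (139.0/62.0)^0.265 = (2.2419)^0.265 = 1.23855
Power-density ratio: P_B/P_A = (V_B/V_A)³ = (1.23855)³ = 1.89996

1.90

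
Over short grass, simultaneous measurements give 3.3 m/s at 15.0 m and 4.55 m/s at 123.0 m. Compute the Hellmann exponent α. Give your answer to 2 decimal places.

α ≈ 0.15

Power law: V₂/V₁ = (z₂/z₁)^α ⇒ α = ln(V₂/V₁) / ln(z₂/z₁)
α = ln(4.55/3.3) / ln(123.0/15.0) = ln(1.3788) / ln(8.2000)
  = 0.32120 / 2.10413 = 0.15265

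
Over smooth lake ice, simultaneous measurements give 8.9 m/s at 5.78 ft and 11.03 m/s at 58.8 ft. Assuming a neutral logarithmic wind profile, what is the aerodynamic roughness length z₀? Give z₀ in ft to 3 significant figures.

z₀ ≈ 0.000357 ft

Log law: V(z) ∝ ln(z/z₀). With r = V₁/V₂ = 8.9/11.03 = 0.80689,
r · ln(z₂/z₀) = ln(z₁/z₀) ⇒ ln z₀ = (ln z₁ − r·ln z₂)/(1 − r)
ln z₀ = (1.75440 − 0.80689×4.07414) / 0.19311 = -7.9384
z₀ = exp(-7.9384) = 0.0003568 ft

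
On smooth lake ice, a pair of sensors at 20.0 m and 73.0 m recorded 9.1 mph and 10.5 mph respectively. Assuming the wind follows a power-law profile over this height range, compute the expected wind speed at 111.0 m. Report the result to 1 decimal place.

11.0 mph

First find α: α = ln(V₂/V₁)/ln(z₂/z₁) = ln(10.5/9.1)/ln(73.0/20.0) = 0.14310/1.29473 = 0.1105
Extrapolate from 73.0 m to 111.0 m: V₃ = 10.5 × (111.0/73.0)^0.1105 = 10.5 × 1.0474 = 10.9978 mph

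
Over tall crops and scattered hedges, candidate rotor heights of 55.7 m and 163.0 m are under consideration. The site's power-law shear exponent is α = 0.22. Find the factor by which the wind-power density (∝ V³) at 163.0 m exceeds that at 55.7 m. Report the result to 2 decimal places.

Speed ratio: V_B/V_A = (z_B/z_A)^α = (163.0/55.7)^0.22 = (2.9264)^0.22 = 1.26646
Power-density ratio: P_B/P_A = (V_B/V_A)³ = (1.26646)³ = 2.03132

2.03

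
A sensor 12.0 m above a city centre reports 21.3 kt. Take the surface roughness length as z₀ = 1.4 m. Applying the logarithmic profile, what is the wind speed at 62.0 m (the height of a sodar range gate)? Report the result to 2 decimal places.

37.58 kt

Log law: V(z) ∝ ln(z/z₀), so V₂/V₁ = ln(z₂/z₀) / ln(z₁/z₀).
ln(62.0/1.4) = 3.7907, ln(12.0/1.4) = 2.1484
V₂ = 21.3 × 3.7907/2.1484 = 21.3 × 1.7644 = 37.5814 kt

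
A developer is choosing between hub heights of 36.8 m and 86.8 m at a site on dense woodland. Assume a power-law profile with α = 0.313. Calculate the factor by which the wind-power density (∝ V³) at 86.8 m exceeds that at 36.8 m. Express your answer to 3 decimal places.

2.238

Speed ratio: V_B/V_A = (z_B/z_A)^α = (86.8/36.8)^0.313 = (2.3587)^0.313 = 1.30812
Power-density ratio: P_B/P_A = (V_B/V_A)³ = (1.30812)³ = 2.23841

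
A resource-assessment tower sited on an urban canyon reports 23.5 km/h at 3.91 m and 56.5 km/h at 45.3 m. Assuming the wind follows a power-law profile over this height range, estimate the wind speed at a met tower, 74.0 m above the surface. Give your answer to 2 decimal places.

First find α: α = ln(V₂/V₁)/ln(z₂/z₁) = ln(56.5/23.5)/ln(45.3/3.91) = 0.87724/2.44977 = 0.3581
Extrapolate from 45.3 m to 74.0 m: V₃ = 56.5 × (74.0/45.3)^0.3581 = 56.5 × 1.1921 = 67.3550 km/h

67.35 km/h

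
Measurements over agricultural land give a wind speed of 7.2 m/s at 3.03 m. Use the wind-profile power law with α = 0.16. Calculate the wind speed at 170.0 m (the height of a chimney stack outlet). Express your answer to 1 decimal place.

Power-law profile: V₂ = V₁ · (z₂/z₁)^α
V₂ = 7.2 × (170.0/3.03)^0.16 = 7.2 × (56.1056)^0.16
    = 7.2 × 1.9048 = 13.7143 m/s

13.7 m/s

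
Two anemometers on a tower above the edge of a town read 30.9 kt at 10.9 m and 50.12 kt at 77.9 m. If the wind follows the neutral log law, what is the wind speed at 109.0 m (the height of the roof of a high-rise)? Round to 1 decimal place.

53.4 kt

Log law: V ∝ ln(z/z₀). From the pair, with r = V₁/V₂ = 0.61652,
ln z₀ = (ln z₁ − r·ln z₂)/(1 − r) = (2.3888 − 0.61652×4.3554)/0.38348 = -0.7730 → z₀ = 0.4616 m
V₃ = V₁ · ln(z₃/z₀)/ln(z₁/z₀) = 30.9 × 5.4644/3.1618 = 53.4029 kt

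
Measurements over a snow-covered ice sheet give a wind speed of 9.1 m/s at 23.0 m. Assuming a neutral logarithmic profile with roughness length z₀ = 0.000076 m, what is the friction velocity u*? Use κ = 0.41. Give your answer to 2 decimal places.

u* ≈ 0.30 m/s

Log law: V(z) = (u*/κ) · ln(z/z₀) ⇒ u* = κ · V / ln(z/z₀)
u* = 0.41 × 9.1 / ln(23.0/0.000076) = 0.41 × 9.1 / 12.6203
   = 3.7310 / 12.6203 = 0.2956 m/s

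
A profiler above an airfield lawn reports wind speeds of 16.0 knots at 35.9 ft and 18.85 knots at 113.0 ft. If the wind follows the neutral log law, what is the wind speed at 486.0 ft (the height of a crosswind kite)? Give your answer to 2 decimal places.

Log law: V ∝ ln(z/z₀). From the pair, with r = V₁/V₂ = 0.84881,
ln z₀ = (ln z₁ − r·ln z₂)/(1 − r) = (3.5807 − 0.84881×4.7274)/0.15119 = -2.8566 → z₀ = 0.05746 ft
V₃ = V₁ · ln(z₃/z₀)/ln(z₁/z₀) = 16.0 × 9.0428/6.4373 = 22.4759 knots

22.48 knots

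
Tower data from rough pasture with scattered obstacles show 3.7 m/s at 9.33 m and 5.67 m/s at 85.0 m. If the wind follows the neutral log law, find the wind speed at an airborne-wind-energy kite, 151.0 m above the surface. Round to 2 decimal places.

Log law: V ∝ ln(z/z₀). From the pair, with r = V₁/V₂ = 0.65256,
ln z₀ = (ln z₁ − r·ln z₂)/(1 − r) = (2.2332 − 0.65256×4.4427)/0.34744 = -1.9164 → z₀ = 0.1471 m
V₃ = V₁ · ln(z₃/z₀)/ln(z₁/z₀) = 3.7 × 6.9337/4.1497 = 6.1824 m/s

6.18 m/s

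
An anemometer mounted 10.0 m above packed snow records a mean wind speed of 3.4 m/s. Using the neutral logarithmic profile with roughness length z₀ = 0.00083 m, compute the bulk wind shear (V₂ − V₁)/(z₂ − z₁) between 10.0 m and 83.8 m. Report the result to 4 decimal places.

0.0104 m/s/m

Log law: V₂ = V₁ · ln(z₂/z₀)/ln(z₁/z₀) = 3.4 × 11.5225/9.3967 = 4.1692 m/s
ΔV/Δz = (4.1692 − 3.4)/(83.8 − 10.0) = 0.7692/73.8000 = 0.01042 m/s/m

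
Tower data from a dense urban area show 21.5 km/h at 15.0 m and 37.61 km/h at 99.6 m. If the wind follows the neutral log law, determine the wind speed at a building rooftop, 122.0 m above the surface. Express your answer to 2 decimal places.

39.34 km/h

Log law: V ∝ ln(z/z₀). From the pair, with r = V₁/V₂ = 0.57166,
ln z₀ = (ln z₁ − r·ln z₂)/(1 − r) = (2.7081 − 0.57166×4.6012)/0.42834 = 0.1816 → z₀ = 1.199 m
V₃ = V₁ · ln(z₃/z₀)/ln(z₁/z₀) = 21.5 × 4.6225/2.5265 = 39.3363 km/h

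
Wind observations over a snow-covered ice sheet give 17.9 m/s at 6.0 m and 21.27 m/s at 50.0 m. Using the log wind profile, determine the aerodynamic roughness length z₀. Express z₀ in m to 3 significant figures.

z₀ ≈ 0.0000771 m

Log law: V(z) ∝ ln(z/z₀). With r = V₁/V₂ = 17.9/21.27 = 0.84156,
r · ln(z₂/z₀) = ln(z₁/z₀) ⇒ ln z₀ = (ln z₁ − r·ln z₂)/(1 − r)
ln z₀ = (1.79176 − 0.84156×3.91202) / 0.15844 = -9.4702
z₀ = exp(-9.4702) = 0.00007712 m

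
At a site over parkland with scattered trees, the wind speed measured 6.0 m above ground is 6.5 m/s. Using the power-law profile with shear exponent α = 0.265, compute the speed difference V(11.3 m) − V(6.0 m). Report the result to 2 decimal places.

1.19 m/s

Power law: V₂ = V₁ · (z₂/z₁)^α = 6.5 × (1.8833)^0.265 = 7.6872 m/s
ΔV = 7.6872 − 6.5 = 1.1872 m/s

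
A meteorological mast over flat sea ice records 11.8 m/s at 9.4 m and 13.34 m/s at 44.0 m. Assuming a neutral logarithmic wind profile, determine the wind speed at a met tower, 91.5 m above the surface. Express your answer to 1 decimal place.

14.1 m/s

Log law: V ∝ ln(z/z₀). From the pair, with r = V₁/V₂ = 0.88456,
ln z₀ = (ln z₁ − r·ln z₂)/(1 − r) = (2.2407 − 0.88456×3.7842)/0.11544 = -9.5860 → z₀ = 0.00006869 m
V₃ = V₁ · ln(z₃/z₀)/ln(z₁/z₀) = 11.8 × 14.1023/11.8267 = 14.0705 m/s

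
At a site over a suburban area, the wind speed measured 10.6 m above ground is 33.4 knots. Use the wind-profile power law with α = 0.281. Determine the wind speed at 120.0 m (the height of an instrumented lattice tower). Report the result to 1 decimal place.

66.1 knots

Power-law profile: V₂ = V₁ · (z₂/z₁)^α
V₂ = 33.4 × (120.0/10.6)^0.281 = 33.4 × (11.3208)^0.281
    = 33.4 × 1.9776 = 66.0519 knots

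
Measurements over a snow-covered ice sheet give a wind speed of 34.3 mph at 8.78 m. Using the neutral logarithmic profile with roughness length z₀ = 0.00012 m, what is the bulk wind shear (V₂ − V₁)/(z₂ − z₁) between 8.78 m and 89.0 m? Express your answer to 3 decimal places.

0.088 mph/m

Log law: V₂ = V₁ · ln(z₂/z₀)/ln(z₁/z₀) = 34.3 × 13.5167/11.2005 = 41.3929 mph
ΔV/Δz = (41.3929 − 34.3)/(89.0 − 8.78) = 7.0929/80.2200 = 0.08842 mph/m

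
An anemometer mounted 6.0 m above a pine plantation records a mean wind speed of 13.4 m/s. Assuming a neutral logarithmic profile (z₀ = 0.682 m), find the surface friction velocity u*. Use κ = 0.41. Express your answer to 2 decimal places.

u* ≈ 2.53 m/s

Log law: V(z) = (u*/κ) · ln(z/z₀) ⇒ u* = κ · V / ln(z/z₀)
u* = 0.41 × 13.4 / ln(6.0/0.682) = 0.41 × 13.4 / 2.1745
   = 5.4940 / 2.1745 = 2.5266 m/s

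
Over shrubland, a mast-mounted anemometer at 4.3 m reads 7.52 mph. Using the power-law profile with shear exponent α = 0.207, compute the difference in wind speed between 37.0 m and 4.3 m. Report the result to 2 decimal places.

4.22 mph

Power law: V₂ = V₁ · (z₂/z₁)^α = 7.52 × (8.6047)^0.207 = 11.7411 mph
ΔV = 11.7411 − 7.52 = 4.2211 mph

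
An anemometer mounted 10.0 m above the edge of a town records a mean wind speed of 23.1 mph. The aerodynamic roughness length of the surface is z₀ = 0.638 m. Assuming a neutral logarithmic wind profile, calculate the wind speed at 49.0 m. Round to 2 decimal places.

36.44 mph

Log law: V(z) ∝ ln(z/z₀), so V₂/V₁ = ln(z₂/z₀) / ln(z₁/z₀).
ln(49.0/0.638) = 4.3412, ln(10.0/0.638) = 2.7520
V₂ = 23.1 × 4.3412/2.7520 = 23.1 × 1.5775 = 36.4399 mph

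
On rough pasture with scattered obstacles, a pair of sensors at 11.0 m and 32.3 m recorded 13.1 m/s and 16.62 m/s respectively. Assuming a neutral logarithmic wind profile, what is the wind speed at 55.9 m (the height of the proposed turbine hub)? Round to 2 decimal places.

Log law: V ∝ ln(z/z₀). From the pair, with r = V₁/V₂ = 0.78821,
ln z₀ = (ln z₁ − r·ln z₂)/(1 − r) = (2.3979 − 0.78821×3.4751)/0.21179 = -1.6109 → z₀ = 0.1997 m
V₃ = V₁ · ln(z₃/z₀)/ln(z₁/z₀) = 13.1 × 5.6345/4.0088 = 18.4124 m/s

18.41 m/s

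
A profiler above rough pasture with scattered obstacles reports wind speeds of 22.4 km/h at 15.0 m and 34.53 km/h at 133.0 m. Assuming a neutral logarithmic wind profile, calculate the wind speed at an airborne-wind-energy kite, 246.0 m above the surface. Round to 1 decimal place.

37.9 km/h

Log law: V ∝ ln(z/z₀). From the pair, with r = V₁/V₂ = 0.64871,
ln z₀ = (ln z₁ − r·ln z₂)/(1 − r) = (2.7081 − 0.64871×4.8903)/0.35129 = -1.3219 → z₀ = 0.2666 m
V₃ = V₁ · ln(z₃/z₀)/ln(z₁/z₀) = 22.4 × 6.8272/4.0300 = 37.9483 km/h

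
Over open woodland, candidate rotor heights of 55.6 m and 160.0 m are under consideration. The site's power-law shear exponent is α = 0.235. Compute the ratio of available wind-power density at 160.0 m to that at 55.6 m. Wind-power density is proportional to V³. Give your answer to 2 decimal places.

Speed ratio: V_B/V_A = (z_B/z_A)^α = (160.0/55.6)^0.235 = (2.8777)^0.235 = 1.28196
Power-density ratio: P_B/P_A = (V_B/V_A)³ = (1.28196)³ = 2.10682

2.11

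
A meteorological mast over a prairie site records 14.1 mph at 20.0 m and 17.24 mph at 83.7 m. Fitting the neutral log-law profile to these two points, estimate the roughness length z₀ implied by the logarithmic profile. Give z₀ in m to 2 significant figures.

z₀ ≈ 0.032 m

Log law: V(z) ∝ ln(z/z₀). With r = V₁/V₂ = 14.1/17.24 = 0.81787,
r · ln(z₂/z₀) = ln(z₁/z₀) ⇒ ln z₀ = (ln z₁ − r·ln z₂)/(1 − r)
ln z₀ = (2.99573 − 0.81787×4.42724) / 0.18213 = -3.4324
z₀ = exp(-3.4324) = 0.03231 m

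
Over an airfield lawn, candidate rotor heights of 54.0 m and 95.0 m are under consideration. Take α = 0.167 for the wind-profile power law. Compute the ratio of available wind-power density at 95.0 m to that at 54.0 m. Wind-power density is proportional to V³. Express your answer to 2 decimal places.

Speed ratio: V_B/V_A = (z_B/z_A)^α = (95.0/54.0)^0.167 = (1.7593)^0.167 = 1.09893
Power-density ratio: P_B/P_A = (V_B/V_A)³ = (1.09893)³ = 1.32712

1.33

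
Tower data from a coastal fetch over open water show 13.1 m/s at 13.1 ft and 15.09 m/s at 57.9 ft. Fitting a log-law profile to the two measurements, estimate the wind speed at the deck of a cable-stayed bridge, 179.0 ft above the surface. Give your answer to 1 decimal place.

Log law: V ∝ ln(z/z₀). From the pair, with r = V₁/V₂ = 0.86812,
ln z₀ = (ln z₁ − r·ln z₂)/(1 − r) = (2.5726 − 0.86812×4.0587)/0.13188 = -7.2103 → z₀ = 0.0007389 ft
V₃ = V₁ · ln(z₃/z₀)/ln(z₁/z₀) = 13.1 × 12.3977/9.7829 = 16.6014 m/s

16.6 m/s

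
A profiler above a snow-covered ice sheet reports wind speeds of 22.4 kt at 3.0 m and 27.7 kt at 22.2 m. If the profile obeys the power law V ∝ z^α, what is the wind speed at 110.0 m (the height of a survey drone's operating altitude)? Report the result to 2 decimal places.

32.83 kt

First find α: α = ln(V₂/V₁)/ln(z₂/z₁) = ln(27.7/22.4)/ln(22.2/3.0) = 0.21237/2.00148 = 0.1061
Extrapolate from 22.2 m to 110.0 m: V₃ = 27.7 × (110.0/22.2)^0.1061 = 27.7 × 1.1851 = 32.8268 kt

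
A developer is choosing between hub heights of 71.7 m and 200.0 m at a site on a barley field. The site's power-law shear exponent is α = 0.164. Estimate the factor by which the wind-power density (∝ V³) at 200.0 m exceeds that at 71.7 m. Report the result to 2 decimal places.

1.66

Speed ratio: V_B/V_A = (z_B/z_A)^α = (200.0/71.7)^0.164 = (2.7894)^0.164 = 1.18322
Power-density ratio: P_B/P_A = (V_B/V_A)³ = (1.18322)³ = 1.65650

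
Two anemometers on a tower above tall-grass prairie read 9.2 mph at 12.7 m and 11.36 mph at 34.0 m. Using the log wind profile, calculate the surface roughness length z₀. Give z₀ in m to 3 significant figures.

Log law: V(z) ∝ ln(z/z₀). With r = V₁/V₂ = 9.2/11.36 = 0.80986,
r · ln(z₂/z₀) = ln(z₁/z₀) ⇒ ln z₀ = (ln z₁ − r·ln z₂)/(1 − r)
ln z₀ = (2.54160 − 0.80986×3.52636) / 0.19014 = -1.6527
z₀ = exp(-1.6527) = 0.1915 m

z₀ ≈ 0.192 m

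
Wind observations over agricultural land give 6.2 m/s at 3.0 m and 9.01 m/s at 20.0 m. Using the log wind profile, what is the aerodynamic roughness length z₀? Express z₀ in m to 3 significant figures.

z₀ ≈ 0.0456 m

Log law: V(z) ∝ ln(z/z₀). With r = V₁/V₂ = 6.2/9.01 = 0.68812,
r · ln(z₂/z₀) = ln(z₁/z₀) ⇒ ln z₀ = (ln z₁ − r·ln z₂)/(1 − r)
ln z₀ = (1.09861 − 0.68812×2.99573) / 0.31188 = -3.0872
z₀ = exp(-3.0872) = 0.04563 m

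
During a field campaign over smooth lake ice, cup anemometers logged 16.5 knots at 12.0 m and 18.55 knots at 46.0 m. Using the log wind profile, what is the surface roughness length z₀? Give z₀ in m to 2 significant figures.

z₀ ≈ 0.00024 m

Log law: V(z) ∝ ln(z/z₀). With r = V₁/V₂ = 16.5/18.55 = 0.88949,
r · ln(z₂/z₀) = ln(z₁/z₀) ⇒ ln z₀ = (ln z₁ − r·ln z₂)/(1 − r)
ln z₀ = (2.48491 − 0.88949×3.82864) / 0.11051 = -8.3305
z₀ = exp(-8.3305) = 0.0002410 m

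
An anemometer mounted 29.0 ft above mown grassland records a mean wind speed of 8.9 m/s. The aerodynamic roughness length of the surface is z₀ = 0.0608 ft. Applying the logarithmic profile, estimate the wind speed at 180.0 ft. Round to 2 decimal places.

Log law: V(z) ∝ ln(z/z₀), so V₂/V₁ = ln(z₂/z₀) / ln(z₁/z₀).
ln(180.0/0.0608) = 7.9931, ln(29.0/0.0608) = 6.1675
V₂ = 8.9 × 7.9931/6.1675 = 8.9 × 1.2960 = 11.5345 m/s

11.53 m/s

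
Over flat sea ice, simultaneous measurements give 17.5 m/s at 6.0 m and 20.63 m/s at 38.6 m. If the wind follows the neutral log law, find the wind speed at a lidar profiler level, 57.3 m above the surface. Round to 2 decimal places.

Log law: V ∝ ln(z/z₀). From the pair, with r = V₁/V₂ = 0.84828,
ln z₀ = (ln z₁ − r·ln z₂)/(1 − r) = (1.7918 − 0.84828×3.6533)/0.15172 = -8.6159 → z₀ = 0.0001812 m
V₃ = V₁ · ln(z₃/z₀)/ln(z₁/z₀) = 17.5 × 12.6642/10.4077 = 21.2943 m/s

21.29 m/s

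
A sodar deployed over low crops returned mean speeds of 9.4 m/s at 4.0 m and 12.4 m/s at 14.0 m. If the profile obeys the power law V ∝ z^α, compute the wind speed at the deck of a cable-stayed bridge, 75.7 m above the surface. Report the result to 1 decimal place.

18.0 m/s

First find α: α = ln(V₂/V₁)/ln(z₂/z₁) = ln(12.4/9.4)/ln(14.0/4.0) = 0.27699/1.25276 = 0.2211
Extrapolate from 14.0 m to 75.7 m: V₃ = 12.4 × (75.7/14.0)^0.2211 = 12.4 × 1.4523 = 18.0087 m/s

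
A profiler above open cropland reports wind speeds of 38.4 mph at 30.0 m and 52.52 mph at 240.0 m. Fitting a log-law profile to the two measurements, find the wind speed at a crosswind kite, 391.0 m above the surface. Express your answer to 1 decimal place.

55.8 mph

Log law: V ∝ ln(z/z₀). From the pair, with r = V₁/V₂ = 0.73115,
ln z₀ = (ln z₁ − r·ln z₂)/(1 − r) = (3.4012 − 0.73115×5.4806)/0.26885 = -2.2539 → z₀ = 0.1050 m
V₃ = V₁ · ln(z₃/z₀)/ln(z₁/z₀) = 38.4 × 8.2226/5.6551 = 55.8341 mph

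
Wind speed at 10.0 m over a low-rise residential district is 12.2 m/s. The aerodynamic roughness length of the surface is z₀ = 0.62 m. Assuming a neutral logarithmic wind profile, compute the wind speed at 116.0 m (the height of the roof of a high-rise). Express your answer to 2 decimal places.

Log law: V(z) ∝ ln(z/z₀), so V₂/V₁ = ln(z₂/z₀) / ln(z₁/z₀).
ln(116.0/0.62) = 5.2316, ln(10.0/0.62) = 2.7806
V₂ = 12.2 × 5.2316/2.7806 = 12.2 × 1.8815 = 22.9538 m/s

22.95 m/s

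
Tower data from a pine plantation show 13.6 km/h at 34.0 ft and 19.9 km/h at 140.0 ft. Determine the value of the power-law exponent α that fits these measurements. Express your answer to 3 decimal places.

α ≈ 0.269

Power law: V₂/V₁ = (z₂/z₁)^α ⇒ α = ln(V₂/V₁) / ln(z₂/z₁)
α = ln(19.9/13.6) / ln(140.0/34.0) = ln(1.4632) / ln(4.1176)
  = 0.38065 / 1.41528 = 0.26896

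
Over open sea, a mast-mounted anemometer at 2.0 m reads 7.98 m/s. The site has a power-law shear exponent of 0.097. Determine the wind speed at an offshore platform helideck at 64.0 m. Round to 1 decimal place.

11.2 m/s

Power-law profile: V₂ = V₁ · (z₂/z₁)^α
V₂ = 7.98 × (64.0/2.0)^0.097 = 7.98 × (32.0000)^0.097
    = 7.98 × 1.3996 = 11.1687 m/s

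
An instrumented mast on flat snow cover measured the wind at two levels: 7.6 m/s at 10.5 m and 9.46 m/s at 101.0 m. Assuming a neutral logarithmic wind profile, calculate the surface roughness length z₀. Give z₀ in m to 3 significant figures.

Log law: V(z) ∝ ln(z/z₀). With r = V₁/V₂ = 7.6/9.46 = 0.80338,
r · ln(z₂/z₀) = ln(z₁/z₀) ⇒ ln z₀ = (ln z₁ − r·ln z₂)/(1 − r)
ln z₀ = (2.35138 − 0.80338×4.61512) / 0.19662 = -6.8983
z₀ = exp(-6.8983) = 0.001009 m

z₀ ≈ 0.00101 m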